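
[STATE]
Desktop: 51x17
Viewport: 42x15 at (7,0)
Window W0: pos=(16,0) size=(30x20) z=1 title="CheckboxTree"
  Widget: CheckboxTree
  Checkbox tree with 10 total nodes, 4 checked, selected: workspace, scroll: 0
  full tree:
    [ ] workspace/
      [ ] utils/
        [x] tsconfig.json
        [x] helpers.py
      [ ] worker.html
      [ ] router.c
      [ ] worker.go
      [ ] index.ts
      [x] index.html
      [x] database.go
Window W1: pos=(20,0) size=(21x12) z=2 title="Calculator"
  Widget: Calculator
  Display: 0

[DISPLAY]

         ┏━━━┏━━━━━━━━━━━━━━━━━━━┓━━━━┓   
         ┃ Ch┃ Calculator        ┃    ┃   
         ┠───┠───────────────────┨────┨   
         ┃>[-┃                  0┃    ┃   
         ┃   ┃┌───┬───┬───┬───┐  ┃    ┃   
         ┃   ┃│ 7 │ 8 │ 9 │ ÷ │  ┃    ┃   
         ┃   ┃├───┼───┼───┼───┤  ┃    ┃   
         ┃   ┃│ 4 │ 5 │ 6 │ × │  ┃    ┃   
         ┃   ┃├───┼───┼───┼───┤  ┃    ┃   
         ┃   ┃│ 1 │ 2 │ 3 │ - │  ┃    ┃   
         ┃   ┃└───┴───┴───┴───┘  ┃    ┃   
         ┃   ┗━━━━━━━━━━━━━━━━━━━┛    ┃   
         ┃   [x] database.go          ┃   
         ┃                            ┃   
         ┃                            ┃   


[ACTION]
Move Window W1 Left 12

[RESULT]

 ┏━━━━━━━━━━━━━━━━━━━┓━━━━━━━━━━━━━━━━┓   
 ┃ Calculator        ┃e               ┃   
 ┠───────────────────┨────────────────┨   
 ┃                  0┃ce/             ┃   
 ┃┌───┬───┬───┬───┐  ┃/               ┃   
 ┃│ 7 │ 8 │ 9 │ ÷ │  ┃onfig.json      ┃   
 ┃├───┼───┼───┼───┤  ┃pers.py         ┃   
 ┃│ 4 │ 5 │ 6 │ × │  ┃r.html          ┃   
 ┃├───┼───┼───┼───┤  ┃r.c             ┃   
 ┃│ 1 │ 2 │ 3 │ - │  ┃r.go            ┃   
 ┃└───┴───┴───┴───┘  ┃.ts             ┃   
 ┗━━━━━━━━━━━━━━━━━━━┛.html           ┃   
         ┃   [x] database.go          ┃   
         ┃                            ┃   
         ┃                            ┃   


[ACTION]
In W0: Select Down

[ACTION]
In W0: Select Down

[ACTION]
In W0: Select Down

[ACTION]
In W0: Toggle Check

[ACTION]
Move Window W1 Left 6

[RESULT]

━━━━━━━━━━━━━━━┓━━━━━━━━━━━━━━━━━━━━━━┓   
culator        ┃boxTree               ┃   
───────────────┨──────────────────────┨   
              0┃orkspace/             ┃   
┬───┬───┬───┐  ┃ utils/               ┃   
│ 8 │ 9 │ ÷ │  ┃x] tsconfig.json      ┃   
┼───┼───┼───┤  ┃ ] helpers.py         ┃   
│ 5 │ 6 │ × │  ┃ worker.html          ┃   
┼───┼───┼───┤  ┃ router.c             ┃   
│ 2 │ 3 │ - │  ┃ worker.go            ┃   
┴───┴───┴───┘  ┃ index.ts             ┃   
━━━━━━━━━━━━━━━┛ index.html           ┃   
         ┃   [x] database.go          ┃   
         ┃                            ┃   
         ┃                            ┃   


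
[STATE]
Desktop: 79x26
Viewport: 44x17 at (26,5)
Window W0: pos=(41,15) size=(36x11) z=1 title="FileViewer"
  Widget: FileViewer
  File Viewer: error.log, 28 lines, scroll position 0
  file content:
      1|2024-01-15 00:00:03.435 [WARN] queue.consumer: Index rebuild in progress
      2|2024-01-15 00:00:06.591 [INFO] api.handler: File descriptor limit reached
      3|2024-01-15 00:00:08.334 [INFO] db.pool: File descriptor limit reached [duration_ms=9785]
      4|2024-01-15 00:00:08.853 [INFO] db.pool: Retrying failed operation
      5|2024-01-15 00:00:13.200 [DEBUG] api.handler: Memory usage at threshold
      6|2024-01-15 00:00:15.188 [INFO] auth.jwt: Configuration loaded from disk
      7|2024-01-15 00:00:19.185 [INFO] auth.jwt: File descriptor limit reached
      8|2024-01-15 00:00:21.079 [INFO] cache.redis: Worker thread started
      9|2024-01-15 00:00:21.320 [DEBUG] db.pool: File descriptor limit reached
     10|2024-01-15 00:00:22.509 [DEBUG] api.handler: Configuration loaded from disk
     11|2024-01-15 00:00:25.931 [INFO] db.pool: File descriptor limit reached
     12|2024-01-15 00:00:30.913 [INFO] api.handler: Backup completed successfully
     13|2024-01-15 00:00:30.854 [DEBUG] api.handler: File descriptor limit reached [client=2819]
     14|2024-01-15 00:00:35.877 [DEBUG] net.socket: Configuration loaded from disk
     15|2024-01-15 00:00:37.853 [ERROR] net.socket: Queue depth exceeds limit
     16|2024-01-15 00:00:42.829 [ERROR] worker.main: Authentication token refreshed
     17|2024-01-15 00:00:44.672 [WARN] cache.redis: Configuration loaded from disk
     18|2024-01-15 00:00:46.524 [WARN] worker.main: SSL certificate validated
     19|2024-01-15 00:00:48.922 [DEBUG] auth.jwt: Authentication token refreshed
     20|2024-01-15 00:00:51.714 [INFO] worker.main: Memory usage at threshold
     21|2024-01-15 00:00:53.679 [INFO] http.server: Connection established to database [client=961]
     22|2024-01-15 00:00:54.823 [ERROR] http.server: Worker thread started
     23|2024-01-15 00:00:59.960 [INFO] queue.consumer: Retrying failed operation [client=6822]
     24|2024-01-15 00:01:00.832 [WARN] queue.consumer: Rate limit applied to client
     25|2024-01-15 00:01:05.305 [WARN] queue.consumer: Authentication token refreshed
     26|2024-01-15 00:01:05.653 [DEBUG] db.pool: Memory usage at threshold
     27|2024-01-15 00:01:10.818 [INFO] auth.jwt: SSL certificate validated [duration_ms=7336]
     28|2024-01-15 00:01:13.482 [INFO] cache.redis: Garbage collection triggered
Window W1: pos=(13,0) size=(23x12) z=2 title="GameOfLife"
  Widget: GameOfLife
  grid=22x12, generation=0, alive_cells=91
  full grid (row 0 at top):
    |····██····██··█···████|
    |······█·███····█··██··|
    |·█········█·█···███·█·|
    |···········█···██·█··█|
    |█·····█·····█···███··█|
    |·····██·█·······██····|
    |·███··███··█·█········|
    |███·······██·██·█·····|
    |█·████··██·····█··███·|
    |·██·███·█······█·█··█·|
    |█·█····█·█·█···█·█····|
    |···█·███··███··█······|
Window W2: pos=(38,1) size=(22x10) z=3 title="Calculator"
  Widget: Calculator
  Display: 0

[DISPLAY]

···██·█··┃  ┃┌───┬───┬───┬───┐   ┃          
█···███··┃  ┃│ 7 │ 8 │ 9 │ ÷ │   ┃          
····██···┃  ┃├───┼───┼───┼───┤   ┃          
·█·······┃  ┃│ 4 │ 5 │ 6 │ × │   ┃          
·██·█····┃  ┃└───┴───┴───┴───┘   ┃          
···█··███┃  ┗━━━━━━━━━━━━━━━━━━━━┛          
━━━━━━━━━┛                                  
                                            
                                            
                                            
               ┏━━━━━━━━━━━━━━━━━━━━━━━━━━━━
               ┃ FileViewer                 
               ┠────────────────────────────
               ┃2024-01-15 00:00:03.435 [WAR
               ┃2024-01-15 00:00:06.591 [INF
               ┃2024-01-15 00:00:08.334 [INF
               ┃2024-01-15 00:00:08.853 [INF


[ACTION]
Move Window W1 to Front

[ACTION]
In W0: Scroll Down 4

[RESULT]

···██·█··┃  ┃┌───┬───┬───┬───┐   ┃          
█···███··┃  ┃│ 7 │ 8 │ 9 │ ÷ │   ┃          
····██···┃  ┃├───┼───┼───┼───┤   ┃          
·█·······┃  ┃│ 4 │ 5 │ 6 │ × │   ┃          
·██·█····┃  ┃└───┴───┴───┴───┘   ┃          
···█··███┃  ┗━━━━━━━━━━━━━━━━━━━━┛          
━━━━━━━━━┛                                  
                                            
                                            
                                            
               ┏━━━━━━━━━━━━━━━━━━━━━━━━━━━━
               ┃ FileViewer                 
               ┠────────────────────────────
               ┃2024-01-15 00:00:13.200 [DEB
               ┃2024-01-15 00:00:15.188 [INF
               ┃2024-01-15 00:00:19.185 [INF
               ┃2024-01-15 00:00:21.079 [INF


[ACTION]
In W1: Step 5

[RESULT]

█···█···█┃  ┃┌───┬───┬───┬───┐   ┃          
█···█····┃  ┃│ 7 │ 8 │ 9 │ ÷ │   ┃          
···█···██┃  ┃├───┼───┼───┼───┤   ┃          
···██████┃  ┃│ 4 │ 5 │ 6 │ × │   ┃          
···████··┃  ┃└───┴───┴───┴───┘   ┃          
··██···██┃  ┗━━━━━━━━━━━━━━━━━━━━┛          
━━━━━━━━━┛                                  
                                            
                                            
                                            
               ┏━━━━━━━━━━━━━━━━━━━━━━━━━━━━
               ┃ FileViewer                 
               ┠────────────────────────────
               ┃2024-01-15 00:00:13.200 [DEB
               ┃2024-01-15 00:00:15.188 [INF
               ┃2024-01-15 00:00:19.185 [INF
               ┃2024-01-15 00:00:21.079 [INF


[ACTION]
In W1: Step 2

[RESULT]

████·██··┃  ┃┌───┬───┬───┬───┐   ┃          
··██·█··█┃  ┃│ 7 │ 8 │ 9 │ ÷ │   ┃          
··███····┃  ┃├───┼───┼───┼───┤   ┃          
·········┃  ┃│ 4 │ 5 │ 6 │ × │   ┃          
······███┃  ┃└───┴───┴───┴───┘   ┃          
·····████┃  ┗━━━━━━━━━━━━━━━━━━━━┛          
━━━━━━━━━┛                                  
                                            
                                            
                                            
               ┏━━━━━━━━━━━━━━━━━━━━━━━━━━━━
               ┃ FileViewer                 
               ┠────────────────────────────
               ┃2024-01-15 00:00:13.200 [DEB
               ┃2024-01-15 00:00:15.188 [INF
               ┃2024-01-15 00:00:19.185 [INF
               ┃2024-01-15 00:00:21.079 [INF


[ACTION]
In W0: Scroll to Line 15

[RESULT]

████·██··┃  ┃┌───┬───┬───┬───┐   ┃          
··██·█··█┃  ┃│ 7 │ 8 │ 9 │ ÷ │   ┃          
··███····┃  ┃├───┼───┼───┼───┤   ┃          
·········┃  ┃│ 4 │ 5 │ 6 │ × │   ┃          
······███┃  ┃└───┴───┴───┴───┘   ┃          
·····████┃  ┗━━━━━━━━━━━━━━━━━━━━┛          
━━━━━━━━━┛                                  
                                            
                                            
                                            
               ┏━━━━━━━━━━━━━━━━━━━━━━━━━━━━
               ┃ FileViewer                 
               ┠────────────────────────────
               ┃2024-01-15 00:00:37.853 [ERR
               ┃2024-01-15 00:00:42.829 [ERR
               ┃2024-01-15 00:00:44.672 [WAR
               ┃2024-01-15 00:00:46.524 [WAR


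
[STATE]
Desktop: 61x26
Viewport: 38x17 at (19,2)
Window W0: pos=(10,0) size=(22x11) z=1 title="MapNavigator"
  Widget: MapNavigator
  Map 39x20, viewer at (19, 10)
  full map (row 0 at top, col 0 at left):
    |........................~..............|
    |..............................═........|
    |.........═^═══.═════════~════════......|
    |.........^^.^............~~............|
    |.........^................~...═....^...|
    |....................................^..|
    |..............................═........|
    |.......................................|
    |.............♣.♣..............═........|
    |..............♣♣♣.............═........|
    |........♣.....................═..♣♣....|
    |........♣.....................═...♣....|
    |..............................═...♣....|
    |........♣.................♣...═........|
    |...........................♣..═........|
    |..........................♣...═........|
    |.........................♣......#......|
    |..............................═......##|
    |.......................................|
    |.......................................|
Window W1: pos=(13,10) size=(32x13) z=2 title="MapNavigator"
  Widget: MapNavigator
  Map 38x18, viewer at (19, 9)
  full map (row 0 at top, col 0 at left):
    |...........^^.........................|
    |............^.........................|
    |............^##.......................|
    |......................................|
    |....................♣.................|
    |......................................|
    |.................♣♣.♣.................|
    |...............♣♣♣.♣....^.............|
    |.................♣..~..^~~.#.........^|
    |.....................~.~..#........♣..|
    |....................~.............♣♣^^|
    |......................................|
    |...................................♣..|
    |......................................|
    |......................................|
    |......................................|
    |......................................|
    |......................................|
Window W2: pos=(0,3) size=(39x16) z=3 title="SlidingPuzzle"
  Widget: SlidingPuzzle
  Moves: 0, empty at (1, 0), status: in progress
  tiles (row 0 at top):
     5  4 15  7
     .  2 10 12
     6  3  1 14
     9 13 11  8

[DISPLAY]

────────────┨                         
━━━━━━━━━━━━━━━━━━━┓                  
                   ┃                  
───────────────────┨                  
──┐                ┃                  
7 │                ┃                  
──┤                ┃                  
2 │                ┃                  
──┤                ┃━━━━━┓            
4 │                ┃     ┃            
──┤                ┃─────┨            
8 │                ┃.....┃            
──┘                ┃.....┃            
                   ┃.....┃            
                   ┃.....┃            
                   ┃.....┃            
━━━━━━━━━━━━━━━━━━━┛.....┃            


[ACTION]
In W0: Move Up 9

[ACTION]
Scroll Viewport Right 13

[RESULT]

────────┨                             
━━━━━━━━━━━━━━━┓                      
               ┃                      
───────────────┨                      
               ┃                      
               ┃                      
               ┃                      
               ┃                      
               ┃━━━━━┓                
               ┃     ┃                
               ┃─────┨                
               ┃.....┃                
               ┃.....┃                
               ┃.....┃                
               ┃.....┃                
               ┃.....┃                
━━━━━━━━━━━━━━━┛.....┃                


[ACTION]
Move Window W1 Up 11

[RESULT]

─────────────────────┨                
━━━━━━━━━━━━━━━┓.....┃                
               ┃.....┃                
───────────────┨.....┃                
               ┃.....┃                
               ┃.....┃                
               ┃.....┃                
               ┃.....┃                
               ┃.....┃                
               ┃.....┃                
               ┃━━━━━┛                
               ┃                      
               ┃                      
               ┃                      
               ┃                      
               ┃                      
━━━━━━━━━━━━━━━┛                      


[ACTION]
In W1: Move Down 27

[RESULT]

─────────────────────┨                
━━━━━━━━━━━━━━━┓.....┃                
               ┃.....┃                
───────────────┨.....┃                
               ┃.....┃                
               ┃.....┃                
               ┃     ┃                
               ┃     ┃                
               ┃     ┃                
               ┃     ┃                
               ┃━━━━━┛                
               ┃                      
               ┃                      
               ┃                      
               ┃                      
               ┃                      
━━━━━━━━━━━━━━━┛                      


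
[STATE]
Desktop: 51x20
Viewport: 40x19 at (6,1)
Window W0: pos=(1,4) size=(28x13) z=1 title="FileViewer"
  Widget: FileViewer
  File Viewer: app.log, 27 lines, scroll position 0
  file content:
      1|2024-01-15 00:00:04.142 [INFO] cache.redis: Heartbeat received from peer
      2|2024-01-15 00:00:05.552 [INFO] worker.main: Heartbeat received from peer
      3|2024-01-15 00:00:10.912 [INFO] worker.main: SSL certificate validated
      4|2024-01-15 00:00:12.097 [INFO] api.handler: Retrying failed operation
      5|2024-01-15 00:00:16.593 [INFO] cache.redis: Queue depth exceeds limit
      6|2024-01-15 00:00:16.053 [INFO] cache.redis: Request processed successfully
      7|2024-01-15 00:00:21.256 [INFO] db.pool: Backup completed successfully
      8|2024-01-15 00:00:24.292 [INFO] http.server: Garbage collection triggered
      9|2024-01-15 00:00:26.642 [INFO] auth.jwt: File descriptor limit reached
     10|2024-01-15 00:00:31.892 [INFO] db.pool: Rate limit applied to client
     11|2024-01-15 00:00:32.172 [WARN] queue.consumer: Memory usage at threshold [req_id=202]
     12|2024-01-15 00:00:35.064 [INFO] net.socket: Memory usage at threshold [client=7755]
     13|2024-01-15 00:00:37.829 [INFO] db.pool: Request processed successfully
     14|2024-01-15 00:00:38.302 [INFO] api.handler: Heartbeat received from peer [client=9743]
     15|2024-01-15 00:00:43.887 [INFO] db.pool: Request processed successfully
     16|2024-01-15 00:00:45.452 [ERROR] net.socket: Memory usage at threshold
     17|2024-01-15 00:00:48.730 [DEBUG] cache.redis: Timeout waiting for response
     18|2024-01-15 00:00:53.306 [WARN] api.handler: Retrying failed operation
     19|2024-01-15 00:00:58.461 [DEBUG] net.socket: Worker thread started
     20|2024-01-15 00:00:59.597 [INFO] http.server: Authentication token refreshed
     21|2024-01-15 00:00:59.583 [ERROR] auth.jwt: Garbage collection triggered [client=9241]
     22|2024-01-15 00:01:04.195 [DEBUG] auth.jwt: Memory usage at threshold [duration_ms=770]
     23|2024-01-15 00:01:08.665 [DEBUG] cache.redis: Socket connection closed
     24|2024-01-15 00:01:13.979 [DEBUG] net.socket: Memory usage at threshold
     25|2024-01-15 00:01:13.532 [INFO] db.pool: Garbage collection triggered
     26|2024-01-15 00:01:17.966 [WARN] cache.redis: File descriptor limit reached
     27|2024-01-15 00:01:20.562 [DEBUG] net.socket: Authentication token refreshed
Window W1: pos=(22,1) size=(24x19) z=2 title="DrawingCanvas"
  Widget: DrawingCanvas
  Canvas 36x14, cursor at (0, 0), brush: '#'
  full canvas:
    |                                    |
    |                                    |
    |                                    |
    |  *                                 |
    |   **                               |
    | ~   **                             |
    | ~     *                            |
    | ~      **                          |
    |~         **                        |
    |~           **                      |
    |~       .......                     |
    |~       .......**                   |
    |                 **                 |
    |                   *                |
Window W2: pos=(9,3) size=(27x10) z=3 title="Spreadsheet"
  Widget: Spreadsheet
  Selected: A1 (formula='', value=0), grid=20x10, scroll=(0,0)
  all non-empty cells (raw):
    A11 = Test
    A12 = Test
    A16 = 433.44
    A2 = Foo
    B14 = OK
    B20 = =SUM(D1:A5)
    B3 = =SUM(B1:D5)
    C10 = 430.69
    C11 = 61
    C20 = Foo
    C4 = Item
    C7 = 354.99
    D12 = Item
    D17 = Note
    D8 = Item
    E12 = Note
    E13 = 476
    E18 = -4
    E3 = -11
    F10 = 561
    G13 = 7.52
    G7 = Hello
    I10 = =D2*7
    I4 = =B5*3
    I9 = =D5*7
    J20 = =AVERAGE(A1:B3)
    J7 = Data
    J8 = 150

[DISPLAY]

                ┏━━━━━━━━━━━━━━━━━━━━━━┓
                ┃ DrawingCanvas        ┃
   ┏━━━━━━━━━━━━━━━━━━━━━━━━━┓─────────┨
━━━┃ Spreadsheet             ┃         ┃
eVi┠─────────────────────────┨         ┃
───┃A1:                      ┃         ┃
-01┃       A       B       C ┃         ┃
-01┃-------------------------┃         ┃
-01┃  1      [0]       0     ┃         ┃
-01┃  2 Foo            0     ┃         ┃
-01┃  3        0#CIRC!       ┃         ┃
-01┗━━━━━━━━━━━━━━━━━━━━━━━━━┛         ┃
-01-15 00:00:21.┃~           **        ┃
-01-15 00:00:24.┃~       .......       ┃
-01-15 00:00:26.┃~       .......**     ┃
━━━━━━━━━━━━━━━━┃                 **   ┃
                ┃                   *  ┃
                ┃                      ┃
                ┗━━━━━━━━━━━━━━━━━━━━━━┛


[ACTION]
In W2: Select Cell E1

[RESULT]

                ┏━━━━━━━━━━━━━━━━━━━━━━┓
                ┃ DrawingCanvas        ┃
   ┏━━━━━━━━━━━━━━━━━━━━━━━━━┓─────────┨
━━━┃ Spreadsheet             ┃         ┃
eVi┠─────────────────────────┨         ┃
───┃E1:                      ┃         ┃
-01┃       A       B       C ┃         ┃
-01┃-------------------------┃         ┃
-01┃  1        0       0     ┃         ┃
-01┃  2 Foo            0     ┃         ┃
-01┃  3        0#CIRC!       ┃         ┃
-01┗━━━━━━━━━━━━━━━━━━━━━━━━━┛         ┃
-01-15 00:00:21.┃~           **        ┃
-01-15 00:00:24.┃~       .......       ┃
-01-15 00:00:26.┃~       .......**     ┃
━━━━━━━━━━━━━━━━┃                 **   ┃
                ┃                   *  ┃
                ┃                      ┃
                ┗━━━━━━━━━━━━━━━━━━━━━━┛


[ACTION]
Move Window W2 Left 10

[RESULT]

                ┏━━━━━━━━━━━━━━━━━━━━━━┓
                ┃ DrawingCanvas        ┃
━━━━━━━━━━━━━━━━━━━━┓──────────────────┨
adsheet             ┃                  ┃
────────────────────┨                  ┃
                    ┃                  ┃
  A       B       C ┃                  ┃
--------------------┃*                 ┃
      0       0     ┃ **               ┃
oo            0     ┃   *              ┃
      0#CIRC!       ┃    **            ┃
━━━━━━━━━━━━━━━━━━━━┛      **          ┃
-01-15 00:00:21.┃~           **        ┃
-01-15 00:00:24.┃~       .......       ┃
-01-15 00:00:26.┃~       .......**     ┃
━━━━━━━━━━━━━━━━┃                 **   ┃
                ┃                   *  ┃
                ┃                      ┃
                ┗━━━━━━━━━━━━━━━━━━━━━━┛


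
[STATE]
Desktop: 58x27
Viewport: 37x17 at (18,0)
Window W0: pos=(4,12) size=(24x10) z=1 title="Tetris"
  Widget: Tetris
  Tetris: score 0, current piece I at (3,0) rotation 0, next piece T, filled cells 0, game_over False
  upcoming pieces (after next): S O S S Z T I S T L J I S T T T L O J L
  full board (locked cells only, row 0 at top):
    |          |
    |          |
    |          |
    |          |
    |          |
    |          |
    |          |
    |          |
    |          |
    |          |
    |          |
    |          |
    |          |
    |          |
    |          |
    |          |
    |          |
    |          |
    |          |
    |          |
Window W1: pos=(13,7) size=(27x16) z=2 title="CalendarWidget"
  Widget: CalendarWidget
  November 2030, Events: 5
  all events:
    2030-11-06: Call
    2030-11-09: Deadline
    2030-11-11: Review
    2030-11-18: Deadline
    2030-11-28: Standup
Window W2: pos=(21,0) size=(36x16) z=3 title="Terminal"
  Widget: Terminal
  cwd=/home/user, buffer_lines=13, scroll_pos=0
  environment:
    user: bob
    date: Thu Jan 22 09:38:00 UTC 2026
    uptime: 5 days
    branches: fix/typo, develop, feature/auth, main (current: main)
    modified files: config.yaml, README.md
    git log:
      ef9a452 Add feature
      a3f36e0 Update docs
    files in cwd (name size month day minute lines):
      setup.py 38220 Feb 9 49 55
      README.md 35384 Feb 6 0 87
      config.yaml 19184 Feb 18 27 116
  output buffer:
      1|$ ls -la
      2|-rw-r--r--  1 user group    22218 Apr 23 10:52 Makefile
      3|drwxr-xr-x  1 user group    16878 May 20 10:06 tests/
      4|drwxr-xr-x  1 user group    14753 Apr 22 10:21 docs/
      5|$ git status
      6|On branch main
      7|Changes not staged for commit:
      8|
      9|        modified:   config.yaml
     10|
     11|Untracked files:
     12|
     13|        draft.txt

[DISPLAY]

   ┏━━━━━━━━━━━━━━━━━━━━━━━━━━━━━━━━━
   ┃ Terminal                        
   ┠─────────────────────────────────
   ┃$ ls -la                         
   ┃-rw-r--r--  1 user group    22218
   ┃drwxr-xr-x  1 user group    16878
   ┃drwxr-xr-x  1 user group    14753
━━━┃$ git status                     
end┃On branch main                   
───┃Changes not staged for commit:   
  N┃                                 
u W┃        modified:   config.yaml  
   ┃                                 
5  ┃Untracked files:                 
12 ┃                                 
19 ┗━━━━━━━━━━━━━━━━━━━━━━━━━━━━━━━━━
6 27 28* 29 30       ┃               


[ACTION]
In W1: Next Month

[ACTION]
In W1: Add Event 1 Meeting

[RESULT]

   ┏━━━━━━━━━━━━━━━━━━━━━━━━━━━━━━━━━
   ┃ Terminal                        
   ┠─────────────────────────────────
   ┃$ ls -la                         
   ┃-rw-r--r--  1 user group    22218
   ┃drwxr-xr-x  1 user group    16878
   ┃drwxr-xr-x  1 user group    14753
━━━┃$ git status                     
end┃On branch main                   
───┃Changes not staged for commit:   
  D┃                                 
u W┃        modified:   config.yaml  
   ┃                                 
3  ┃Untracked files:                 
0 1┃                                 
7 1┗━━━━━━━━━━━━━━━━━━━━━━━━━━━━━━━━━
4 25 26 27 28 29     ┃               


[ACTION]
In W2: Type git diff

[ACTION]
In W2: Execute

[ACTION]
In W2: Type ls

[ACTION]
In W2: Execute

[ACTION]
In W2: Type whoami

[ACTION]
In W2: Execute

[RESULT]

   ┏━━━━━━━━━━━━━━━━━━━━━━━━━━━━━━━━━
   ┃ Terminal                        
   ┠─────────────────────────────────
   ┃$ git diff                       
   ┃diff --git a/main.py b/main.py   
   ┃--- a/main.py                    
   ┃+++ b/main.py                    
━━━┃@@ -1,3 +1,4 @@                  
end┃+# updated                       
───┃ import sys                      
  D┃$ ls                             
u W┃setup.py  README.md  config.yaml 
   ┃$ whoami                         
3  ┃bob                              
0 1┃$ █                              
7 1┗━━━━━━━━━━━━━━━━━━━━━━━━━━━━━━━━━
4 25 26 27 28 29     ┃               


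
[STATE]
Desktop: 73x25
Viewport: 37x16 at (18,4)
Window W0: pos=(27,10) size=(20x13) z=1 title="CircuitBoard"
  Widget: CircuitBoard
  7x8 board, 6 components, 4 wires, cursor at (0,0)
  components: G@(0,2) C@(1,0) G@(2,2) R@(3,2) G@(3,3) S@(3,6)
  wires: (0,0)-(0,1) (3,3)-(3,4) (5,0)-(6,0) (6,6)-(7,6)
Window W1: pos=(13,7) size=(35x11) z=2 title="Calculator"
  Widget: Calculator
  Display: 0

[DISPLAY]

                                     
                                     
                                     
━━━━━━━━━━━━━━━━━━━━━━━━━━━━━┓       
culator                      ┃       
─────────────────────────────┨       
                            0┃       
┬───┬───┬───┐                ┃       
│ 8 │ 9 │ ÷ │                ┃       
┼───┼───┼───┤                ┃       
│ 5 │ 6 │ × │                ┃       
┼───┼───┼───┤                ┃       
│ 2 │ 3 │ - │                ┃       
━━━━━━━━━━━━━━━━━━━━━━━━━━━━━┛       
         ┃2           G     ┃        
         ┃                  ┃        


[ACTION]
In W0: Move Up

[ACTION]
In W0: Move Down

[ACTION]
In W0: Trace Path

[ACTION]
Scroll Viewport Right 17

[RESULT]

                                     
                                     
                                     
━━━━━━━━━━━━┓                        
            ┃                        
────────────┨                        
           0┃                        
            ┃                        
            ┃                        
            ┃                        
            ┃                        
            ┃                        
            ┃                        
━━━━━━━━━━━━┛                        
     G     ┃                         
           ┃                         


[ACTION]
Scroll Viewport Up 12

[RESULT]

                                     
                                     
                                     
                                     
                                     
                                     
                                     
━━━━━━━━━━━━┓                        
            ┃                        
────────────┨                        
           0┃                        
            ┃                        
            ┃                        
            ┃                        
            ┃                        
            ┃                        


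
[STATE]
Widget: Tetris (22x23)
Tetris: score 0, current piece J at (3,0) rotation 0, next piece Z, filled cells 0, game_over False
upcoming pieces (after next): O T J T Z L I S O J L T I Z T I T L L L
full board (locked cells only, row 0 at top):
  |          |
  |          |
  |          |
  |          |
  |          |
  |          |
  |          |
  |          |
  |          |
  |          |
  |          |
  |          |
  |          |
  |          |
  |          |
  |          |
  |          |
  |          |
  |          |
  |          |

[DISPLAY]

   █      │Next:      
   ███    │▓▓         
          │ ▓▓        
          │           
          │           
          │           
          │Score:     
          │0          
          │           
          │           
          │           
          │           
          │           
          │           
          │           
          │           
          │           
          │           
          │           
          │           
          │           
          │           
          │           


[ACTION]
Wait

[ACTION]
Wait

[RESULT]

          │Next:      
          │▓▓         
   █      │ ▓▓        
   ███    │           
          │           
          │           
          │Score:     
          │0          
          │           
          │           
          │           
          │           
          │           
          │           
          │           
          │           
          │           
          │           
          │           
          │           
          │           
          │           
          │           


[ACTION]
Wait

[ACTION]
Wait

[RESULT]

          │Next:      
          │▓▓         
          │ ▓▓        
          │           
   █      │           
   ███    │           
          │Score:     
          │0          
          │           
          │           
          │           
          │           
          │           
          │           
          │           
          │           
          │           
          │           
          │           
          │           
          │           
          │           
          │           


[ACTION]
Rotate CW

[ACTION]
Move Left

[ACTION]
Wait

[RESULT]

          │Next:      
          │▓▓         
          │ ▓▓        
          │           
          │           
  ██      │           
  █       │Score:     
  █       │0          
          │           
          │           
          │           
          │           
          │           
          │           
          │           
          │           
          │           
          │           
          │           
          │           
          │           
          │           
          │           


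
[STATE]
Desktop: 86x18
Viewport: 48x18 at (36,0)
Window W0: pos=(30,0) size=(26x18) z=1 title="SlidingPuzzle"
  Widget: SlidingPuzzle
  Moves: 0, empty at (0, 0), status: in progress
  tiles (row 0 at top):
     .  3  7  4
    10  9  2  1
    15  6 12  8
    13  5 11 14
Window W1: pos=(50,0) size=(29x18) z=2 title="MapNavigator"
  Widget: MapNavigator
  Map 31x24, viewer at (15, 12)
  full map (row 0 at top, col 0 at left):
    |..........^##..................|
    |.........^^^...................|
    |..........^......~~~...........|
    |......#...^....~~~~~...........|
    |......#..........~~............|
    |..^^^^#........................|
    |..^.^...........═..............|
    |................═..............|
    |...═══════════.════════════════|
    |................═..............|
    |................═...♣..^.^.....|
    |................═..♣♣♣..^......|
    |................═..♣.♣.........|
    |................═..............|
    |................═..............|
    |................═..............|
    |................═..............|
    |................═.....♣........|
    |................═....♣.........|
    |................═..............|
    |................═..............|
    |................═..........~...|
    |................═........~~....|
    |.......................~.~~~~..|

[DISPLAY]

━━━━━━━━━━━━━━┏━━━━━━━━━━━━━━━━━━━━━━━━━━━┓     
ingPuzzle     ┃ MapNavigator              ┃     
──────────────┠───────────────────────────┨     
┬────┬────┬───┃^^^^#......................┃     
│  3 │  7 │  4┃^.^...........═............┃     
┼────┼────┼───┃..............═............┃     
│  9 │  2 │  1┃.═══════════.══════════════┃     
┼────┼────┼───┃..............═............┃     
│  6 │ 12 │  8┃..............═...♣..^.^...┃     
┼────┼────┼───┃..............═..♣♣♣..^....┃     
│  5 │ 11 │ 14┃.............@═..♣.♣.......┃     
┴────┴────┴───┃..............═............┃     
: 0           ┃..............═............┃     
              ┃..............═............┃     
              ┃..............═............┃     
              ┃..............═.....♣......┃     
              ┃..............═....♣.......┃     
━━━━━━━━━━━━━━┗━━━━━━━━━━━━━━━━━━━━━━━━━━━┛     


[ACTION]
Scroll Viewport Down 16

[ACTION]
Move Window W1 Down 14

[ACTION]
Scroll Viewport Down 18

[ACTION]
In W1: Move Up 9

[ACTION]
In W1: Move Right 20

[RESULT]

━━━━━━━━━━━━━━┏━━━━━━━━━━━━━━━━━━━━━━━━━━━┓     
ingPuzzle     ┃ MapNavigator              ┃     
──────────────┠───────────────────────────┨     
┬────┬────┬───┃                           ┃     
│  3 │  7 │  4┃                           ┃     
┼────┼────┼───┃                           ┃     
│  9 │  2 │  1┃                           ┃     
┼────┼────┼───┃..............             ┃     
│  6 │ 12 │  8┃..............             ┃     
┼────┼────┼───┃~~~...........             ┃     
│  5 │ 11 │ 14┃~~~..........@             ┃     
┴────┴────┴───┃~~............             ┃     
: 0           ┃..............             ┃     
              ┃..............             ┃     
              ┃..............             ┃     
              ┃══════════════             ┃     
              ┃..............             ┃     
━━━━━━━━━━━━━━┗━━━━━━━━━━━━━━━━━━━━━━━━━━━┛     
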